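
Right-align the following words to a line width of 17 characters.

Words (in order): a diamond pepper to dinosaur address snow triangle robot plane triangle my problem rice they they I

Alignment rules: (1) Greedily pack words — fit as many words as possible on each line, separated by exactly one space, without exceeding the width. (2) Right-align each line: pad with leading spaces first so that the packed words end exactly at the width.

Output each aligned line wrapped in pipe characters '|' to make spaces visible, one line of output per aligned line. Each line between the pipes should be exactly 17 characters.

Answer: | a diamond pepper|
|      to dinosaur|
|     address snow|
|   triangle robot|
|plane triangle my|
|problem rice they|
|           they I|

Derivation:
Line 1: ['a', 'diamond', 'pepper'] (min_width=16, slack=1)
Line 2: ['to', 'dinosaur'] (min_width=11, slack=6)
Line 3: ['address', 'snow'] (min_width=12, slack=5)
Line 4: ['triangle', 'robot'] (min_width=14, slack=3)
Line 5: ['plane', 'triangle', 'my'] (min_width=17, slack=0)
Line 6: ['problem', 'rice', 'they'] (min_width=17, slack=0)
Line 7: ['they', 'I'] (min_width=6, slack=11)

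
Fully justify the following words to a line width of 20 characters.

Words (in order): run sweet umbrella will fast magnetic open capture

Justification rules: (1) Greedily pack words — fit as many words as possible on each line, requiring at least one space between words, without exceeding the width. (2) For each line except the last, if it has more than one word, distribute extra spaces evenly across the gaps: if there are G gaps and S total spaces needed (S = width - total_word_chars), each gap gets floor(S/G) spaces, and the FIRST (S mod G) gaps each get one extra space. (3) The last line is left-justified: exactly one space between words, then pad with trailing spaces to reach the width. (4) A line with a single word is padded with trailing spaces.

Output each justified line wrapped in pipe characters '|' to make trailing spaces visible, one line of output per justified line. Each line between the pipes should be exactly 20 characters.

Answer: |run  sweet  umbrella|
|will  fast  magnetic|
|open capture        |

Derivation:
Line 1: ['run', 'sweet', 'umbrella'] (min_width=18, slack=2)
Line 2: ['will', 'fast', 'magnetic'] (min_width=18, slack=2)
Line 3: ['open', 'capture'] (min_width=12, slack=8)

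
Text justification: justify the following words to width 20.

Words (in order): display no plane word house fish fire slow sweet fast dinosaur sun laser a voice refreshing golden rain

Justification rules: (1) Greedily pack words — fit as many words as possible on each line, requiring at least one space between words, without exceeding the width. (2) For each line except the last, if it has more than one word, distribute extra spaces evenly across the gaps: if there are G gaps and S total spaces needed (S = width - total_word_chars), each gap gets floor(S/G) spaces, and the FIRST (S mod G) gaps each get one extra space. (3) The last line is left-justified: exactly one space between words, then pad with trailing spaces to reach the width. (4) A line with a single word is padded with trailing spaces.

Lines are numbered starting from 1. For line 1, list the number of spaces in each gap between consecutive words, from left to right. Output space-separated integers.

Line 1: ['display', 'no', 'plane'] (min_width=16, slack=4)
Line 2: ['word', 'house', 'fish', 'fire'] (min_width=20, slack=0)
Line 3: ['slow', 'sweet', 'fast'] (min_width=15, slack=5)
Line 4: ['dinosaur', 'sun', 'laser', 'a'] (min_width=20, slack=0)
Line 5: ['voice', 'refreshing'] (min_width=16, slack=4)
Line 6: ['golden', 'rain'] (min_width=11, slack=9)

Answer: 3 3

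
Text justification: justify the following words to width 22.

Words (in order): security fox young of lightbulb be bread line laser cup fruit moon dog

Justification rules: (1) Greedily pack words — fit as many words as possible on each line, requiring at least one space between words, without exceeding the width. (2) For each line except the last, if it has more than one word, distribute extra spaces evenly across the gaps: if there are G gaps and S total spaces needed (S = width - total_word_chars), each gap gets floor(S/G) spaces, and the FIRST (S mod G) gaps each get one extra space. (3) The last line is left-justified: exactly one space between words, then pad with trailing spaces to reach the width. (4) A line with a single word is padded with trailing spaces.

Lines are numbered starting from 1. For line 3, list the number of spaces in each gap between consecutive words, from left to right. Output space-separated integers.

Answer: 2 2 1

Derivation:
Line 1: ['security', 'fox', 'young', 'of'] (min_width=21, slack=1)
Line 2: ['lightbulb', 'be', 'bread'] (min_width=18, slack=4)
Line 3: ['line', 'laser', 'cup', 'fruit'] (min_width=20, slack=2)
Line 4: ['moon', 'dog'] (min_width=8, slack=14)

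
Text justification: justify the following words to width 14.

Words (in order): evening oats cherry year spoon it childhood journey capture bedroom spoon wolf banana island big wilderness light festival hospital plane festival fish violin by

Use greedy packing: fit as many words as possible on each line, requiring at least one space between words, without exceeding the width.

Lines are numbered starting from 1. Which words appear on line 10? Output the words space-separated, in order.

Line 1: ['evening', 'oats'] (min_width=12, slack=2)
Line 2: ['cherry', 'year'] (min_width=11, slack=3)
Line 3: ['spoon', 'it'] (min_width=8, slack=6)
Line 4: ['childhood'] (min_width=9, slack=5)
Line 5: ['journey'] (min_width=7, slack=7)
Line 6: ['capture'] (min_width=7, slack=7)
Line 7: ['bedroom', 'spoon'] (min_width=13, slack=1)
Line 8: ['wolf', 'banana'] (min_width=11, slack=3)
Line 9: ['island', 'big'] (min_width=10, slack=4)
Line 10: ['wilderness'] (min_width=10, slack=4)
Line 11: ['light', 'festival'] (min_width=14, slack=0)
Line 12: ['hospital', 'plane'] (min_width=14, slack=0)
Line 13: ['festival', 'fish'] (min_width=13, slack=1)
Line 14: ['violin', 'by'] (min_width=9, slack=5)

Answer: wilderness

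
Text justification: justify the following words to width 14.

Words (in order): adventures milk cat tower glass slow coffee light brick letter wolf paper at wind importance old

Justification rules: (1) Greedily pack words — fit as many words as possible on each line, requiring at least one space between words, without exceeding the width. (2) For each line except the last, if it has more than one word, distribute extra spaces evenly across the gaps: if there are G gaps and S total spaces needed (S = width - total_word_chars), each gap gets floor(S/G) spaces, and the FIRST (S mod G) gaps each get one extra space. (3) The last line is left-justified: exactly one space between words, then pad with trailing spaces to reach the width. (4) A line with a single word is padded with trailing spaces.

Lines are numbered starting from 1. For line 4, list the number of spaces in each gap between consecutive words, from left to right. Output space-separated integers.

Line 1: ['adventures'] (min_width=10, slack=4)
Line 2: ['milk', 'cat', 'tower'] (min_width=14, slack=0)
Line 3: ['glass', 'slow'] (min_width=10, slack=4)
Line 4: ['coffee', 'light'] (min_width=12, slack=2)
Line 5: ['brick', 'letter'] (min_width=12, slack=2)
Line 6: ['wolf', 'paper', 'at'] (min_width=13, slack=1)
Line 7: ['wind'] (min_width=4, slack=10)
Line 8: ['importance', 'old'] (min_width=14, slack=0)

Answer: 3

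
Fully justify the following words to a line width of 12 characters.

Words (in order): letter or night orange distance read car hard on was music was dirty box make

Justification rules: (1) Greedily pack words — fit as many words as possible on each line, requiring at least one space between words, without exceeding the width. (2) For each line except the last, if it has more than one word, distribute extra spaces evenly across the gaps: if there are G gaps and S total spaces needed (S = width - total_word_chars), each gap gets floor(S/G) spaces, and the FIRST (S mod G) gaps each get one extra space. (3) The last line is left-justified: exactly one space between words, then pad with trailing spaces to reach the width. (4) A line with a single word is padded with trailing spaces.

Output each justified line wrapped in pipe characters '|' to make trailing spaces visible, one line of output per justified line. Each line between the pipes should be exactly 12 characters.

Line 1: ['letter', 'or'] (min_width=9, slack=3)
Line 2: ['night', 'orange'] (min_width=12, slack=0)
Line 3: ['distance'] (min_width=8, slack=4)
Line 4: ['read', 'car'] (min_width=8, slack=4)
Line 5: ['hard', 'on', 'was'] (min_width=11, slack=1)
Line 6: ['music', 'was'] (min_width=9, slack=3)
Line 7: ['dirty', 'box'] (min_width=9, slack=3)
Line 8: ['make'] (min_width=4, slack=8)

Answer: |letter    or|
|night orange|
|distance    |
|read     car|
|hard  on was|
|music    was|
|dirty    box|
|make        |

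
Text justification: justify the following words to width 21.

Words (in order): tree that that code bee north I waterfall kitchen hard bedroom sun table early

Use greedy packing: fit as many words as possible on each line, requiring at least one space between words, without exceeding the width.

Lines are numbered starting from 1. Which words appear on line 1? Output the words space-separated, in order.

Answer: tree that that code

Derivation:
Line 1: ['tree', 'that', 'that', 'code'] (min_width=19, slack=2)
Line 2: ['bee', 'north', 'I', 'waterfall'] (min_width=21, slack=0)
Line 3: ['kitchen', 'hard', 'bedroom'] (min_width=20, slack=1)
Line 4: ['sun', 'table', 'early'] (min_width=15, slack=6)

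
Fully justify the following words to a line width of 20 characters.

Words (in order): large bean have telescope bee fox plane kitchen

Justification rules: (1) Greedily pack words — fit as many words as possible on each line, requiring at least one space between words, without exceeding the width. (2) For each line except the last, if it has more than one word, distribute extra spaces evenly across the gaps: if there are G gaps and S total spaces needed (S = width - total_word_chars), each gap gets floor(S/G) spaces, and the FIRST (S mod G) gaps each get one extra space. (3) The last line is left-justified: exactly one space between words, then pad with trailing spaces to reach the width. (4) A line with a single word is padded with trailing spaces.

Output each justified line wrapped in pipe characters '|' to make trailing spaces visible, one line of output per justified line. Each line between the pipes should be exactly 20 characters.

Line 1: ['large', 'bean', 'have'] (min_width=15, slack=5)
Line 2: ['telescope', 'bee', 'fox'] (min_width=17, slack=3)
Line 3: ['plane', 'kitchen'] (min_width=13, slack=7)

Answer: |large    bean   have|
|telescope   bee  fox|
|plane kitchen       |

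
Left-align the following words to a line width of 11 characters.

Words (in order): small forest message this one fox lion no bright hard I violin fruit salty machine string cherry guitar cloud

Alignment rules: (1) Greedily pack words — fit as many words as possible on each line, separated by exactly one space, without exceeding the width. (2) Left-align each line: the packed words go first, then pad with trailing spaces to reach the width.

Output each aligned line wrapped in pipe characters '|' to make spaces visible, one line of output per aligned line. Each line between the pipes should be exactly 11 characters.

Line 1: ['small'] (min_width=5, slack=6)
Line 2: ['forest'] (min_width=6, slack=5)
Line 3: ['message'] (min_width=7, slack=4)
Line 4: ['this', 'one'] (min_width=8, slack=3)
Line 5: ['fox', 'lion', 'no'] (min_width=11, slack=0)
Line 6: ['bright', 'hard'] (min_width=11, slack=0)
Line 7: ['I', 'violin'] (min_width=8, slack=3)
Line 8: ['fruit', 'salty'] (min_width=11, slack=0)
Line 9: ['machine'] (min_width=7, slack=4)
Line 10: ['string'] (min_width=6, slack=5)
Line 11: ['cherry'] (min_width=6, slack=5)
Line 12: ['guitar'] (min_width=6, slack=5)
Line 13: ['cloud'] (min_width=5, slack=6)

Answer: |small      |
|forest     |
|message    |
|this one   |
|fox lion no|
|bright hard|
|I violin   |
|fruit salty|
|machine    |
|string     |
|cherry     |
|guitar     |
|cloud      |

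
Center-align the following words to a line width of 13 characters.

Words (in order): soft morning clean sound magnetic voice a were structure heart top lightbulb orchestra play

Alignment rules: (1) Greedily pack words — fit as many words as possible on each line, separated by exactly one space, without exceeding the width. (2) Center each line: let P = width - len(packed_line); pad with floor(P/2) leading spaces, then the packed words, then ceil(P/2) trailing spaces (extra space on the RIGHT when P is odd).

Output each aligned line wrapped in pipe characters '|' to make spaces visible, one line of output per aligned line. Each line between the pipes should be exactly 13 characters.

Line 1: ['soft', 'morning'] (min_width=12, slack=1)
Line 2: ['clean', 'sound'] (min_width=11, slack=2)
Line 3: ['magnetic'] (min_width=8, slack=5)
Line 4: ['voice', 'a', 'were'] (min_width=12, slack=1)
Line 5: ['structure'] (min_width=9, slack=4)
Line 6: ['heart', 'top'] (min_width=9, slack=4)
Line 7: ['lightbulb'] (min_width=9, slack=4)
Line 8: ['orchestra'] (min_width=9, slack=4)
Line 9: ['play'] (min_width=4, slack=9)

Answer: |soft morning |
| clean sound |
|  magnetic   |
|voice a were |
|  structure  |
|  heart top  |
|  lightbulb  |
|  orchestra  |
|    play     |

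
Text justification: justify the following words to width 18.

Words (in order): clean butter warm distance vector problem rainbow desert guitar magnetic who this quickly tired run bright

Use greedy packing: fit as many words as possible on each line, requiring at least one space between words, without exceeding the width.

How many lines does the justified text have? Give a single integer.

Line 1: ['clean', 'butter', 'warm'] (min_width=17, slack=1)
Line 2: ['distance', 'vector'] (min_width=15, slack=3)
Line 3: ['problem', 'rainbow'] (min_width=15, slack=3)
Line 4: ['desert', 'guitar'] (min_width=13, slack=5)
Line 5: ['magnetic', 'who', 'this'] (min_width=17, slack=1)
Line 6: ['quickly', 'tired', 'run'] (min_width=17, slack=1)
Line 7: ['bright'] (min_width=6, slack=12)
Total lines: 7

Answer: 7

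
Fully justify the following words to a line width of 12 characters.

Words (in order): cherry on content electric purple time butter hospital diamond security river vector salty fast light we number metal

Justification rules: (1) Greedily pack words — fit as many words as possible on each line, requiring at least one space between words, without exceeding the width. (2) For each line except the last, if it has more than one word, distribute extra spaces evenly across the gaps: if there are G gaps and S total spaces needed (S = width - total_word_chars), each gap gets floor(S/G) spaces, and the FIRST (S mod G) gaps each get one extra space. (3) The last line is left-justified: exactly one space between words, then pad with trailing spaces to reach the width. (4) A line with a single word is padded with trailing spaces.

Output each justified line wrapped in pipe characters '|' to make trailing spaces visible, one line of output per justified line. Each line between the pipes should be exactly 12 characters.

Answer: |cherry    on|
|content     |
|electric    |
|purple  time|
|butter      |
|hospital    |
|diamond     |
|security    |
|river vector|
|salty   fast|
|light     we|
|number metal|

Derivation:
Line 1: ['cherry', 'on'] (min_width=9, slack=3)
Line 2: ['content'] (min_width=7, slack=5)
Line 3: ['electric'] (min_width=8, slack=4)
Line 4: ['purple', 'time'] (min_width=11, slack=1)
Line 5: ['butter'] (min_width=6, slack=6)
Line 6: ['hospital'] (min_width=8, slack=4)
Line 7: ['diamond'] (min_width=7, slack=5)
Line 8: ['security'] (min_width=8, slack=4)
Line 9: ['river', 'vector'] (min_width=12, slack=0)
Line 10: ['salty', 'fast'] (min_width=10, slack=2)
Line 11: ['light', 'we'] (min_width=8, slack=4)
Line 12: ['number', 'metal'] (min_width=12, slack=0)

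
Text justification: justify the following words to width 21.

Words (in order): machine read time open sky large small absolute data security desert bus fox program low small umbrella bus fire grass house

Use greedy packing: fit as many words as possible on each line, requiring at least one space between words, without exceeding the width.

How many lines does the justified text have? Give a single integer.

Answer: 7

Derivation:
Line 1: ['machine', 'read', 'time'] (min_width=17, slack=4)
Line 2: ['open', 'sky', 'large', 'small'] (min_width=20, slack=1)
Line 3: ['absolute', 'data'] (min_width=13, slack=8)
Line 4: ['security', 'desert', 'bus'] (min_width=19, slack=2)
Line 5: ['fox', 'program', 'low', 'small'] (min_width=21, slack=0)
Line 6: ['umbrella', 'bus', 'fire'] (min_width=17, slack=4)
Line 7: ['grass', 'house'] (min_width=11, slack=10)
Total lines: 7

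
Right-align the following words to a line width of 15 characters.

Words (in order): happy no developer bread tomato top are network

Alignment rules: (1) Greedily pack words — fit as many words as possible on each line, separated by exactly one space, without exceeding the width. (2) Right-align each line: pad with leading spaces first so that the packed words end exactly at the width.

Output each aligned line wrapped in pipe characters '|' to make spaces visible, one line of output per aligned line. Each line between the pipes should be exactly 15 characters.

Line 1: ['happy', 'no'] (min_width=8, slack=7)
Line 2: ['developer', 'bread'] (min_width=15, slack=0)
Line 3: ['tomato', 'top', 'are'] (min_width=14, slack=1)
Line 4: ['network'] (min_width=7, slack=8)

Answer: |       happy no|
|developer bread|
| tomato top are|
|        network|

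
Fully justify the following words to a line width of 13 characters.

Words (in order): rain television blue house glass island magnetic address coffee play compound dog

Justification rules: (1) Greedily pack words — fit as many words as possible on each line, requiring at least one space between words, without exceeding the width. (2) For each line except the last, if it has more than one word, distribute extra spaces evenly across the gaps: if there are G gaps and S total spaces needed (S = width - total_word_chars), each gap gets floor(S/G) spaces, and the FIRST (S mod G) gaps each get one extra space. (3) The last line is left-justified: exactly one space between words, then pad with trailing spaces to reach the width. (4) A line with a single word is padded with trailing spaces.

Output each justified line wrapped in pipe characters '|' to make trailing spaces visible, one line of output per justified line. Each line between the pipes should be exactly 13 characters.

Answer: |rain         |
|television   |
|blue    house|
|glass  island|
|magnetic     |
|address      |
|coffee   play|
|compound dog |

Derivation:
Line 1: ['rain'] (min_width=4, slack=9)
Line 2: ['television'] (min_width=10, slack=3)
Line 3: ['blue', 'house'] (min_width=10, slack=3)
Line 4: ['glass', 'island'] (min_width=12, slack=1)
Line 5: ['magnetic'] (min_width=8, slack=5)
Line 6: ['address'] (min_width=7, slack=6)
Line 7: ['coffee', 'play'] (min_width=11, slack=2)
Line 8: ['compound', 'dog'] (min_width=12, slack=1)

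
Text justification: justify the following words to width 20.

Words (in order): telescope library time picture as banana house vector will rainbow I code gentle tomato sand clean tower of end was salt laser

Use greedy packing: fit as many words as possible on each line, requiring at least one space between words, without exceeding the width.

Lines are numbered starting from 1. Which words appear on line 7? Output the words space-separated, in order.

Answer: was salt laser

Derivation:
Line 1: ['telescope', 'library'] (min_width=17, slack=3)
Line 2: ['time', 'picture', 'as'] (min_width=15, slack=5)
Line 3: ['banana', 'house', 'vector'] (min_width=19, slack=1)
Line 4: ['will', 'rainbow', 'I', 'code'] (min_width=19, slack=1)
Line 5: ['gentle', 'tomato', 'sand'] (min_width=18, slack=2)
Line 6: ['clean', 'tower', 'of', 'end'] (min_width=18, slack=2)
Line 7: ['was', 'salt', 'laser'] (min_width=14, slack=6)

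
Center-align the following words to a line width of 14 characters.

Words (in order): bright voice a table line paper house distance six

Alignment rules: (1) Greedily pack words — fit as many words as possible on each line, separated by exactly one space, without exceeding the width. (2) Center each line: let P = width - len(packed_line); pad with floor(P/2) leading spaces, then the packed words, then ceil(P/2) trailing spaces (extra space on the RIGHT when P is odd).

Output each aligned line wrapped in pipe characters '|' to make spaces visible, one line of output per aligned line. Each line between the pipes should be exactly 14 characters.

Line 1: ['bright', 'voice', 'a'] (min_width=14, slack=0)
Line 2: ['table', 'line'] (min_width=10, slack=4)
Line 3: ['paper', 'house'] (min_width=11, slack=3)
Line 4: ['distance', 'six'] (min_width=12, slack=2)

Answer: |bright voice a|
|  table line  |
| paper house  |
| distance six |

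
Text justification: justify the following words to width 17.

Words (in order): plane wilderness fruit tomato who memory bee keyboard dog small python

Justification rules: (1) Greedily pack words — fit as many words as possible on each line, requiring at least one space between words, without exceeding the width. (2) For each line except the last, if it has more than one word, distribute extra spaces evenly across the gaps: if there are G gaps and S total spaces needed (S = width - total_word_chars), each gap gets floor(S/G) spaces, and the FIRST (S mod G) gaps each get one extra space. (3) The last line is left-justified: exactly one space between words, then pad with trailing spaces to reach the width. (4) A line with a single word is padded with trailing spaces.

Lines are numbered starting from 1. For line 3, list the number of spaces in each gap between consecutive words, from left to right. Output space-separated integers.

Line 1: ['plane', 'wilderness'] (min_width=16, slack=1)
Line 2: ['fruit', 'tomato', 'who'] (min_width=16, slack=1)
Line 3: ['memory', 'bee'] (min_width=10, slack=7)
Line 4: ['keyboard', 'dog'] (min_width=12, slack=5)
Line 5: ['small', 'python'] (min_width=12, slack=5)

Answer: 8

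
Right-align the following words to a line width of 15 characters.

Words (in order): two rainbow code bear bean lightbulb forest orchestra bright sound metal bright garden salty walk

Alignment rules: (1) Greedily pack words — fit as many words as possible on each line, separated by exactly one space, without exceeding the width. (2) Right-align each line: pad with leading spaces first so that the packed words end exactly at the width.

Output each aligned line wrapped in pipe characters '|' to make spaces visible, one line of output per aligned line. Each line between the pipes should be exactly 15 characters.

Line 1: ['two', 'rainbow'] (min_width=11, slack=4)
Line 2: ['code', 'bear', 'bean'] (min_width=14, slack=1)
Line 3: ['lightbulb'] (min_width=9, slack=6)
Line 4: ['forest'] (min_width=6, slack=9)
Line 5: ['orchestra'] (min_width=9, slack=6)
Line 6: ['bright', 'sound'] (min_width=12, slack=3)
Line 7: ['metal', 'bright'] (min_width=12, slack=3)
Line 8: ['garden', 'salty'] (min_width=12, slack=3)
Line 9: ['walk'] (min_width=4, slack=11)

Answer: |    two rainbow|
| code bear bean|
|      lightbulb|
|         forest|
|      orchestra|
|   bright sound|
|   metal bright|
|   garden salty|
|           walk|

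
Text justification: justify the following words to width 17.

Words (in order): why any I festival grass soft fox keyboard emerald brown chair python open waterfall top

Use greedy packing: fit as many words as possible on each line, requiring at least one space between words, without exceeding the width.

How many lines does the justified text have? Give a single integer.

Answer: 6

Derivation:
Line 1: ['why', 'any', 'I'] (min_width=9, slack=8)
Line 2: ['festival', 'grass'] (min_width=14, slack=3)
Line 3: ['soft', 'fox', 'keyboard'] (min_width=17, slack=0)
Line 4: ['emerald', 'brown'] (min_width=13, slack=4)
Line 5: ['chair', 'python', 'open'] (min_width=17, slack=0)
Line 6: ['waterfall', 'top'] (min_width=13, slack=4)
Total lines: 6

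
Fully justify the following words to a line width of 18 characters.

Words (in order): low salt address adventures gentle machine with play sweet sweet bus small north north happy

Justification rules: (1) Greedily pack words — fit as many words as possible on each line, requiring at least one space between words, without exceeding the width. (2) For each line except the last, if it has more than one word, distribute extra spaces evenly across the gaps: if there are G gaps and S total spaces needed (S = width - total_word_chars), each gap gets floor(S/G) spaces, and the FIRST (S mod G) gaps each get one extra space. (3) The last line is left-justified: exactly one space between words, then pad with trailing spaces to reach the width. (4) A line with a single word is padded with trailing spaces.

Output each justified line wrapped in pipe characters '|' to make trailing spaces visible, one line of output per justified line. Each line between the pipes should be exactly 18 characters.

Answer: |low  salt  address|
|adventures  gentle|
|machine  with play|
|sweet   sweet  bus|
|small  north north|
|happy             |

Derivation:
Line 1: ['low', 'salt', 'address'] (min_width=16, slack=2)
Line 2: ['adventures', 'gentle'] (min_width=17, slack=1)
Line 3: ['machine', 'with', 'play'] (min_width=17, slack=1)
Line 4: ['sweet', 'sweet', 'bus'] (min_width=15, slack=3)
Line 5: ['small', 'north', 'north'] (min_width=17, slack=1)
Line 6: ['happy'] (min_width=5, slack=13)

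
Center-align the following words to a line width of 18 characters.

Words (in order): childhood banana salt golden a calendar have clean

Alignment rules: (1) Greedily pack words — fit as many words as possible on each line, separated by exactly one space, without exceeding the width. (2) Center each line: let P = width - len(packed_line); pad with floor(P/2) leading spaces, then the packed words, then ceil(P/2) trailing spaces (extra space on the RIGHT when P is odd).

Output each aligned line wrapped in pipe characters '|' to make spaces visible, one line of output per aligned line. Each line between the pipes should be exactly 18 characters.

Answer: | childhood banana |
|  salt golden a   |
|  calendar have   |
|      clean       |

Derivation:
Line 1: ['childhood', 'banana'] (min_width=16, slack=2)
Line 2: ['salt', 'golden', 'a'] (min_width=13, slack=5)
Line 3: ['calendar', 'have'] (min_width=13, slack=5)
Line 4: ['clean'] (min_width=5, slack=13)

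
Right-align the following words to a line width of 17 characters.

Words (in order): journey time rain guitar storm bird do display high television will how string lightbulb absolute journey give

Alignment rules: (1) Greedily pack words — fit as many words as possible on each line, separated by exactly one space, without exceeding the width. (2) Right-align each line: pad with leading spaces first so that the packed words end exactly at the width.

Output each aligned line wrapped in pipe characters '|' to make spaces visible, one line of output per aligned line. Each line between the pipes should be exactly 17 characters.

Answer: |journey time rain|
|guitar storm bird|
|  do display high|
|  television will|
|       how string|
|        lightbulb|
| absolute journey|
|             give|

Derivation:
Line 1: ['journey', 'time', 'rain'] (min_width=17, slack=0)
Line 2: ['guitar', 'storm', 'bird'] (min_width=17, slack=0)
Line 3: ['do', 'display', 'high'] (min_width=15, slack=2)
Line 4: ['television', 'will'] (min_width=15, slack=2)
Line 5: ['how', 'string'] (min_width=10, slack=7)
Line 6: ['lightbulb'] (min_width=9, slack=8)
Line 7: ['absolute', 'journey'] (min_width=16, slack=1)
Line 8: ['give'] (min_width=4, slack=13)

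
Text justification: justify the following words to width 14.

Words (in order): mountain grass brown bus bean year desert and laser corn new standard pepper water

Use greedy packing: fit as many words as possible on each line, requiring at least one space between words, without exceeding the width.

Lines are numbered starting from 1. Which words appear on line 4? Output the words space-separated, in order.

Answer: and laser corn

Derivation:
Line 1: ['mountain', 'grass'] (min_width=14, slack=0)
Line 2: ['brown', 'bus', 'bean'] (min_width=14, slack=0)
Line 3: ['year', 'desert'] (min_width=11, slack=3)
Line 4: ['and', 'laser', 'corn'] (min_width=14, slack=0)
Line 5: ['new', 'standard'] (min_width=12, slack=2)
Line 6: ['pepper', 'water'] (min_width=12, slack=2)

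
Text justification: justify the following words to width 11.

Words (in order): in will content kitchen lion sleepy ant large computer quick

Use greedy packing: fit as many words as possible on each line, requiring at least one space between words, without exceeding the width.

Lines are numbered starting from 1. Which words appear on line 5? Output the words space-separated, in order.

Answer: ant large

Derivation:
Line 1: ['in', 'will'] (min_width=7, slack=4)
Line 2: ['content'] (min_width=7, slack=4)
Line 3: ['kitchen'] (min_width=7, slack=4)
Line 4: ['lion', 'sleepy'] (min_width=11, slack=0)
Line 5: ['ant', 'large'] (min_width=9, slack=2)
Line 6: ['computer'] (min_width=8, slack=3)
Line 7: ['quick'] (min_width=5, slack=6)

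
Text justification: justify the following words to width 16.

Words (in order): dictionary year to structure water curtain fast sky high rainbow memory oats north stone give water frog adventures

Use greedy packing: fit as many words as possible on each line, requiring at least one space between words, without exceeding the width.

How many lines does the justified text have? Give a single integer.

Answer: 8

Derivation:
Line 1: ['dictionary', 'year'] (min_width=15, slack=1)
Line 2: ['to', 'structure'] (min_width=12, slack=4)
Line 3: ['water', 'curtain'] (min_width=13, slack=3)
Line 4: ['fast', 'sky', 'high'] (min_width=13, slack=3)
Line 5: ['rainbow', 'memory'] (min_width=14, slack=2)
Line 6: ['oats', 'north', 'stone'] (min_width=16, slack=0)
Line 7: ['give', 'water', 'frog'] (min_width=15, slack=1)
Line 8: ['adventures'] (min_width=10, slack=6)
Total lines: 8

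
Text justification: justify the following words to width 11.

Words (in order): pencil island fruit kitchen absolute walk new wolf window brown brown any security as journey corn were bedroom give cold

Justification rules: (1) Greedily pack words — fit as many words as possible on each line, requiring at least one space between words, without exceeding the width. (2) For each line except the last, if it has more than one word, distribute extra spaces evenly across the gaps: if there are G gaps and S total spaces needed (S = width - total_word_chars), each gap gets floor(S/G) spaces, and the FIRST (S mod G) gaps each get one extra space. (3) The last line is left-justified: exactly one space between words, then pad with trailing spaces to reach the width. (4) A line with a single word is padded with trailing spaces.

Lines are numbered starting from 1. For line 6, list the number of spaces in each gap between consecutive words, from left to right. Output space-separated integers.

Answer: 4

Derivation:
Line 1: ['pencil'] (min_width=6, slack=5)
Line 2: ['island'] (min_width=6, slack=5)
Line 3: ['fruit'] (min_width=5, slack=6)
Line 4: ['kitchen'] (min_width=7, slack=4)
Line 5: ['absolute'] (min_width=8, slack=3)
Line 6: ['walk', 'new'] (min_width=8, slack=3)
Line 7: ['wolf', 'window'] (min_width=11, slack=0)
Line 8: ['brown', 'brown'] (min_width=11, slack=0)
Line 9: ['any'] (min_width=3, slack=8)
Line 10: ['security', 'as'] (min_width=11, slack=0)
Line 11: ['journey'] (min_width=7, slack=4)
Line 12: ['corn', 'were'] (min_width=9, slack=2)
Line 13: ['bedroom'] (min_width=7, slack=4)
Line 14: ['give', 'cold'] (min_width=9, slack=2)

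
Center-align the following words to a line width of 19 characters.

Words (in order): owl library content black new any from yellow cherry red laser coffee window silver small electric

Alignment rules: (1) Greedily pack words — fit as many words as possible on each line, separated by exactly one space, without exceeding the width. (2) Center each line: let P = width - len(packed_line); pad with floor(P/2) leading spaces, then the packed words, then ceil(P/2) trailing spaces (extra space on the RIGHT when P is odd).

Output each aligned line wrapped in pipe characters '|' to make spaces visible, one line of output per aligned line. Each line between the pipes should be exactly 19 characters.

Line 1: ['owl', 'library', 'content'] (min_width=19, slack=0)
Line 2: ['black', 'new', 'any', 'from'] (min_width=18, slack=1)
Line 3: ['yellow', 'cherry', 'red'] (min_width=17, slack=2)
Line 4: ['laser', 'coffee', 'window'] (min_width=19, slack=0)
Line 5: ['silver', 'small'] (min_width=12, slack=7)
Line 6: ['electric'] (min_width=8, slack=11)

Answer: |owl library content|
|black new any from |
| yellow cherry red |
|laser coffee window|
|   silver small    |
|     electric      |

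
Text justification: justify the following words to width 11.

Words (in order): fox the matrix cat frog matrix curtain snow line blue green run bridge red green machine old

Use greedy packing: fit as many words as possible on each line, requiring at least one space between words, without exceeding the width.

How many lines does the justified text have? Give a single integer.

Answer: 9

Derivation:
Line 1: ['fox', 'the'] (min_width=7, slack=4)
Line 2: ['matrix', 'cat'] (min_width=10, slack=1)
Line 3: ['frog', 'matrix'] (min_width=11, slack=0)
Line 4: ['curtain'] (min_width=7, slack=4)
Line 5: ['snow', 'line'] (min_width=9, slack=2)
Line 6: ['blue', 'green'] (min_width=10, slack=1)
Line 7: ['run', 'bridge'] (min_width=10, slack=1)
Line 8: ['red', 'green'] (min_width=9, slack=2)
Line 9: ['machine', 'old'] (min_width=11, slack=0)
Total lines: 9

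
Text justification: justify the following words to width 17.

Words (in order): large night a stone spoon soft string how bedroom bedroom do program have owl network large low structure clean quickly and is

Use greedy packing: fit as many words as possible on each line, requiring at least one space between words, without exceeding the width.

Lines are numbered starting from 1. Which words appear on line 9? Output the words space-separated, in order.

Answer: is

Derivation:
Line 1: ['large', 'night', 'a'] (min_width=13, slack=4)
Line 2: ['stone', 'spoon', 'soft'] (min_width=16, slack=1)
Line 3: ['string', 'how'] (min_width=10, slack=7)
Line 4: ['bedroom', 'bedroom'] (min_width=15, slack=2)
Line 5: ['do', 'program', 'have'] (min_width=15, slack=2)
Line 6: ['owl', 'network', 'large'] (min_width=17, slack=0)
Line 7: ['low', 'structure'] (min_width=13, slack=4)
Line 8: ['clean', 'quickly', 'and'] (min_width=17, slack=0)
Line 9: ['is'] (min_width=2, slack=15)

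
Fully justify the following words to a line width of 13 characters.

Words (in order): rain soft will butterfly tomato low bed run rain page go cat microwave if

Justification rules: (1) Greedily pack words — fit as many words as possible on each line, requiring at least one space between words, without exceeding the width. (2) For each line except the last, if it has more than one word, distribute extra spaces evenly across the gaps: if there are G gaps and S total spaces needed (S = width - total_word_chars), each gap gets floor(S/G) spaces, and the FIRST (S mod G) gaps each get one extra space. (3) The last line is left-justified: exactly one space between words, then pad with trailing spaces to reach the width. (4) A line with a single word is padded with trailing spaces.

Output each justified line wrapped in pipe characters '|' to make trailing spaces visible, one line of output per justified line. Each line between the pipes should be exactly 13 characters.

Line 1: ['rain', 'soft'] (min_width=9, slack=4)
Line 2: ['will'] (min_width=4, slack=9)
Line 3: ['butterfly'] (min_width=9, slack=4)
Line 4: ['tomato', 'low'] (min_width=10, slack=3)
Line 5: ['bed', 'run', 'rain'] (min_width=12, slack=1)
Line 6: ['page', 'go', 'cat'] (min_width=11, slack=2)
Line 7: ['microwave', 'if'] (min_width=12, slack=1)

Answer: |rain     soft|
|will         |
|butterfly    |
|tomato    low|
|bed  run rain|
|page  go  cat|
|microwave if |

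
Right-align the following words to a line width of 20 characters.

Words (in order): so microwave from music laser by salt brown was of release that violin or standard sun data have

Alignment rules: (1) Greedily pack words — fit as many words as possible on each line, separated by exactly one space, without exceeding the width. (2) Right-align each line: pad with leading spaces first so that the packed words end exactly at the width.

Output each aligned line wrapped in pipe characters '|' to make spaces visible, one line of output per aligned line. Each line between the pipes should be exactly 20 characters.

Answer: |   so microwave from|
| music laser by salt|
|brown was of release|
|      that violin or|
|   standard sun data|
|                have|

Derivation:
Line 1: ['so', 'microwave', 'from'] (min_width=17, slack=3)
Line 2: ['music', 'laser', 'by', 'salt'] (min_width=19, slack=1)
Line 3: ['brown', 'was', 'of', 'release'] (min_width=20, slack=0)
Line 4: ['that', 'violin', 'or'] (min_width=14, slack=6)
Line 5: ['standard', 'sun', 'data'] (min_width=17, slack=3)
Line 6: ['have'] (min_width=4, slack=16)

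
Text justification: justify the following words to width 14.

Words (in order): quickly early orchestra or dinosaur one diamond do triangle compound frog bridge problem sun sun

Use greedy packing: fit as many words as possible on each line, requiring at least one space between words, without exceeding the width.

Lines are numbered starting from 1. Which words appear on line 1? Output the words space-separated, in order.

Answer: quickly early

Derivation:
Line 1: ['quickly', 'early'] (min_width=13, slack=1)
Line 2: ['orchestra', 'or'] (min_width=12, slack=2)
Line 3: ['dinosaur', 'one'] (min_width=12, slack=2)
Line 4: ['diamond', 'do'] (min_width=10, slack=4)
Line 5: ['triangle'] (min_width=8, slack=6)
Line 6: ['compound', 'frog'] (min_width=13, slack=1)
Line 7: ['bridge', 'problem'] (min_width=14, slack=0)
Line 8: ['sun', 'sun'] (min_width=7, slack=7)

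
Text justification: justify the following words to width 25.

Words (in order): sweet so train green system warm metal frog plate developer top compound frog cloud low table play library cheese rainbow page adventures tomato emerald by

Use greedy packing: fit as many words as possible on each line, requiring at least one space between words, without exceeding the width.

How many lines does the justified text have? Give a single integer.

Answer: 7

Derivation:
Line 1: ['sweet', 'so', 'train', 'green'] (min_width=20, slack=5)
Line 2: ['system', 'warm', 'metal', 'frog'] (min_width=22, slack=3)
Line 3: ['plate', 'developer', 'top'] (min_width=19, slack=6)
Line 4: ['compound', 'frog', 'cloud', 'low'] (min_width=23, slack=2)
Line 5: ['table', 'play', 'library', 'cheese'] (min_width=25, slack=0)
Line 6: ['rainbow', 'page', 'adventures'] (min_width=23, slack=2)
Line 7: ['tomato', 'emerald', 'by'] (min_width=17, slack=8)
Total lines: 7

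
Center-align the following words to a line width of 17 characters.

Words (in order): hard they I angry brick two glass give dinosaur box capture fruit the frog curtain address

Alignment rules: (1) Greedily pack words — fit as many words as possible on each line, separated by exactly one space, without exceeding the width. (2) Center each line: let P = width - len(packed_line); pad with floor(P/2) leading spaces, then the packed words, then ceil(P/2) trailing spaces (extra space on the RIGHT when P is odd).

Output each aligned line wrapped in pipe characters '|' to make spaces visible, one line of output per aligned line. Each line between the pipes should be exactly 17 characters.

Line 1: ['hard', 'they', 'I', 'angry'] (min_width=17, slack=0)
Line 2: ['brick', 'two', 'glass'] (min_width=15, slack=2)
Line 3: ['give', 'dinosaur', 'box'] (min_width=17, slack=0)
Line 4: ['capture', 'fruit', 'the'] (min_width=17, slack=0)
Line 5: ['frog', 'curtain'] (min_width=12, slack=5)
Line 6: ['address'] (min_width=7, slack=10)

Answer: |hard they I angry|
| brick two glass |
|give dinosaur box|
|capture fruit the|
|  frog curtain   |
|     address     |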